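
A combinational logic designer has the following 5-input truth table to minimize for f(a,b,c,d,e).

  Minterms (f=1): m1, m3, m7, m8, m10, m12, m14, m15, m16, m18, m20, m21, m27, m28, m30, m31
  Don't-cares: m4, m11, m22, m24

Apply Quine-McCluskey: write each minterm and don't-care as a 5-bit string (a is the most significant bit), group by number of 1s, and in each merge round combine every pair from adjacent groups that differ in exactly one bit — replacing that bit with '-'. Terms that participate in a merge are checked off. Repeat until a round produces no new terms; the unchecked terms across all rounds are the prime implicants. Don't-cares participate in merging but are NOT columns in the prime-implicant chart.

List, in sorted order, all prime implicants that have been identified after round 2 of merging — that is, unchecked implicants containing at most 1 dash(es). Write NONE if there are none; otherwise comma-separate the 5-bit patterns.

size-2^0 implicants → 00001(✓)  00011(✓)  00100(✓)  00111(✓)  01000(✓)  01010(✓)  01011(✓)  01100(✓)  01110(✓)  01111(✓)  10000(✓)  10010(✓)  10100(✓)  10101(✓)  10110(✓)  11000(✓)  11011(✓)  11100(✓)  11110(✓)  11111(✓)
size-2^1 implicants → -0100(✓)  -1000(✓)  -1011(✓)  -1100(✓)  -1110(✓)  -1111(✓)  0-011(✓)  0-100(✓)  0-111(✓)  00-11(✓)  000-1  01-00(✓)  01-10(✓)  01-11(✓)  010-0(✓)  0101-(✓)  011-0(✓)  0111-(✓)  1-000(✓)  1-100(✓)  1-110(✓)  10-00(✓)  10-10(✓)  100-0(✓)  101-0(✓)  1010-  11-00(✓)  11-11(✓)  111-0(✓)  1111-(✓)
size-2^2 implicants → --100  -1-00  -1-11  -11-0  -111-  0--11  01--0  01-1-  1--00  1-1-0  10--0
Unchecked terms (primes): --100, -1-00, -1-11, -11-0, -111-, 0--11, 000-1, 01--0, 01-1-, 1--00, 1-1-0, 10--0, 1010-

000-1, 1010-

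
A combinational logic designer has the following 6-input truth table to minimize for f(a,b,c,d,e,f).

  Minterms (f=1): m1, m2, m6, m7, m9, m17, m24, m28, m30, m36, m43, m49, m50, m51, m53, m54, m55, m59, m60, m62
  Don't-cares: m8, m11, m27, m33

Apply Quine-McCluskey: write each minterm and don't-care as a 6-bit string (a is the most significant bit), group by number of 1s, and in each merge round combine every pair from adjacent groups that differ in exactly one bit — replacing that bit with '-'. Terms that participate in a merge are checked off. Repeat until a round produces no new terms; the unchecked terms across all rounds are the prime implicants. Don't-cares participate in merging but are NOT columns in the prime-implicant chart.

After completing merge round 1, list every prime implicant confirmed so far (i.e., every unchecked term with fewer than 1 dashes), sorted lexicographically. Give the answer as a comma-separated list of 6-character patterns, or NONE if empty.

[col 0] 000001*, 000010*, 000110*, 000111*, 001000*, 001001*, 001011*, 010001*, 011000*, 011011*, 011100*, 011110*, 100001*, 100100, 101011*, 110001*, 110010*, 110011*, 110101*, 110110*, 110111*, 111011*, 111100*, 111110*
[col 1] -00001*, -01011*, -10001*, -11011*, -11100*, -11110*, 0-0001*, 0-1000, 0-1011*, 00-001, 000-10, 00011-, 0010-1, 00100-, 011-00, 0111-0*, 1-0001*, 1-1011*, 11-011, 11-110, 110-01*, 110-10*, 110-11*, 1100-1*, 11001-*, 1101-1*, 11011-*, 1111-0*
[col 2] --0001, --1011, -111-0, 110--1, 110-1-
Prime implicants: --0001, --1011, -111-0, 0-1000, 00-001, 000-10, 00011-, 0010-1, 00100-, 011-00, 100100, 11-011, 11-110, 110--1, 110-1-

100100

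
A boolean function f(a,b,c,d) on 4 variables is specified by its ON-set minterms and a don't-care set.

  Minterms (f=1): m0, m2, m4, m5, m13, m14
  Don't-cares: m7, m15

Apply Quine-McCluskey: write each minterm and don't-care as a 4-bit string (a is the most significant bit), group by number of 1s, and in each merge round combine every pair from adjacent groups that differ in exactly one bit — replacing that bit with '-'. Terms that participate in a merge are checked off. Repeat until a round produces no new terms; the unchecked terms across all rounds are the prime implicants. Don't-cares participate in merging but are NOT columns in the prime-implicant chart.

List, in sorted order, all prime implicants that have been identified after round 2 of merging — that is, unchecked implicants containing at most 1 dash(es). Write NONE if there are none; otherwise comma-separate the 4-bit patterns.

Round 0: 0000✓ 0010✓ 0100✓ 0101✓ 0111✓ 1101✓ 1110✓ 1111✓
Round 1: -101✓ -111✓ 0-00 00-0 01-1✓ 010- 11-1✓ 111-
Round 2: -1-1
PIs = {-1-1, 0-00, 00-0, 010-, 111-}

0-00, 00-0, 010-, 111-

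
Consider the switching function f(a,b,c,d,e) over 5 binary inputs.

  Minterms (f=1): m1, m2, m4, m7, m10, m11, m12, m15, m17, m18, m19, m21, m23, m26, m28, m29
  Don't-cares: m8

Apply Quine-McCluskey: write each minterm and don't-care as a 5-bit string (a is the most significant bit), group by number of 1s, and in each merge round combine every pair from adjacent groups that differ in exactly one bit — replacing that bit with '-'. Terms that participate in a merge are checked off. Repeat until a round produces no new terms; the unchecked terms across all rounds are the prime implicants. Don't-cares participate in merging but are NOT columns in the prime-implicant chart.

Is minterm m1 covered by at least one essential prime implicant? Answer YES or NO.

YES

[col 0] 00001*, 00010*, 00100*, 00111*, 01000*, 01010*, 01011*, 01100*, 01111*, 10001*, 10010*, 10011*, 10101*, 10111*, 11010*, 11100*, 11101*
[col 1] -0001, -0010*, -0111, -1010*, -1100, 0-010*, 0-100, 0-111, 01-00, 01-11, 010-0, 0101-, 1-010*, 1-101, 10-01*, 10-11*, 100-1*, 1001-, 101-1*, 1110-
[col 2] --010, 10--1
Prime implicants: --010, -0001, -0111, -1100, 0-100, 0-111, 01-00, 01-11, 010-0, 0101-, 1-101, 10--1, 1001-, 1110-
PI chart (minterm → PIs covering it):
  1 | -0001  (sole → essential)
  2 | --010  (sole → essential)
  4 | 0-100  (sole → essential)
  7 | -0111,0-111
  10 | --010,010-0,0101-
  11 | 01-11,0101-
  12 | -1100,0-100,01-00
  15 | 0-111,01-11
  17 | -0001,10--1
  18 | --010,1001-
  19 | 10--1,1001-
  21 | 1-101,10--1
  23 | -0111,10--1
  26 | --010  (sole → essential)
  28 | -1100,1110-
  29 | 1-101,1110-
Essential prime implicants: --010, -0001, 0-100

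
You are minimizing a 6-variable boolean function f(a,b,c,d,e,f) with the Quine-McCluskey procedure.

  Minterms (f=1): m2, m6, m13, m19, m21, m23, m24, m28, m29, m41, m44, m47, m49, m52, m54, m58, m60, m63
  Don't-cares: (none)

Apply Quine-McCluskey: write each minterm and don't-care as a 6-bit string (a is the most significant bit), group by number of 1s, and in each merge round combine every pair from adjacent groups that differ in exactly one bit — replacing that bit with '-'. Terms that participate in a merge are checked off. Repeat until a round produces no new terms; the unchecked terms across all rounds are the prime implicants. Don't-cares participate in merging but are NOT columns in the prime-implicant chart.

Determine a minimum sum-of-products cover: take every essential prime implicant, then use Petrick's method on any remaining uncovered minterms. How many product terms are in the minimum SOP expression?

11

size-2^0 implicants → 000010(✓)  000110(✓)  001101(✓)  010011(✓)  010101(✓)  010111(✓)  011000(✓)  011100(✓)  011101(✓)  101001  101100(✓)  101111(✓)  110001  110100(✓)  110110(✓)  111010  111100(✓)  111111(✓)
size-2^1 implicants → -11100  0-1101  000-10  01-101  010-11  0101-1  011-00  01110-  1-1100  1-1111  11-100  1101-0
Unchecked terms (primes): -11100, 0-1101, 000-10, 01-101, 010-11, 0101-1, 011-00, 01110-, 1-1100, 1-1111, 101001, 11-100, 110001, 1101-0, 111010
Minterm coverage:
  m2 ⊆ 000-10 [E]
  m6 ⊆ 000-10 [E]
  m13 ⊆ 0-1101 [E]
  m19 ⊆ 010-11 [E]
  m21 ⊆ 01-101,0101-1
  m23 ⊆ 010-11,0101-1
  m24 ⊆ 011-00 [E]
  m28 ⊆ -11100,011-00,01110-
  m29 ⊆ 0-1101,01-101,01110-
  m41 ⊆ 101001 [E]
  m44 ⊆ 1-1100 [E]
  m47 ⊆ 1-1111 [E]
  m49 ⊆ 110001 [E]
  m52 ⊆ 11-100,1101-0
  m54 ⊆ 1101-0 [E]
  m58 ⊆ 111010 [E]
  m60 ⊆ -11100,1-1100,11-100
  m63 ⊆ 1-1111 [E]
E = {0-1101, 000-10, 010-11, 011-00, 1-1100, 1-1111, 101001, 110001, 1101-0, 111010}
Petrick residual → 01-101
Cover = a'cde'f + a'b'c'ef' + a'bde'f + a'bc'ef + a'bce'f' + acde'f' + acdef + ab'cd'e'f + abc'd'e'f + abc'df' + abcd'ef'  |cover|=11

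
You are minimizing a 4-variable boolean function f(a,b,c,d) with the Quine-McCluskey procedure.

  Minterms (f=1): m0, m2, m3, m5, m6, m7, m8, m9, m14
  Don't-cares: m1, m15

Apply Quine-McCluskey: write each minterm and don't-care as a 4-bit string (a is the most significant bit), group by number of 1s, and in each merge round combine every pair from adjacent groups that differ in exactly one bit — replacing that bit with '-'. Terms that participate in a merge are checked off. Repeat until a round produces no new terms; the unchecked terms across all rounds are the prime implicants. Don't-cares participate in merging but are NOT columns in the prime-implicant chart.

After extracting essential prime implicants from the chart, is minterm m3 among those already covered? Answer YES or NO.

size-2^0 implicants → 0000(✓)  0001(✓)  0010(✓)  0011(✓)  0101(✓)  0110(✓)  0111(✓)  1000(✓)  1001(✓)  1110(✓)  1111(✓)
size-2^1 implicants → -000(✓)  -001(✓)  -110(✓)  -111(✓)  0-01(✓)  0-10(✓)  0-11(✓)  00-0(✓)  00-1(✓)  000-(✓)  001-(✓)  01-1(✓)  011-(✓)  100-(✓)  111-(✓)
size-2^2 implicants → -00-  -11-  0--1  0-1-  00--
Unchecked terms (primes): -00-, -11-, 0--1, 0-1-, 00--
Minterm coverage:
  m0 ⊆ -00-,00--
  m2 ⊆ 0-1-,00--
  m3 ⊆ 0--1,0-1-,00--
  m5 ⊆ 0--1 [E]
  m6 ⊆ -11-,0-1-
  m7 ⊆ -11-,0--1,0-1-
  m8 ⊆ -00- [E]
  m9 ⊆ -00- [E]
  m14 ⊆ -11- [E]
E = {-00-, -11-, 0--1}

YES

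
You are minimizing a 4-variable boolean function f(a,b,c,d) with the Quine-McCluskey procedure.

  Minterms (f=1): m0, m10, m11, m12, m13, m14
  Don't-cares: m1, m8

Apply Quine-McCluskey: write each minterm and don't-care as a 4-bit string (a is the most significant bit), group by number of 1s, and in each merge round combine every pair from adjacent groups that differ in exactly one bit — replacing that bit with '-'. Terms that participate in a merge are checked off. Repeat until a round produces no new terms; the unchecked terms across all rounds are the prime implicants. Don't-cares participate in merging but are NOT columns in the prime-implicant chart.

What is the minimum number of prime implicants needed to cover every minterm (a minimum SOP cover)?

4

[col 0] 0000*, 0001*, 1000*, 1010*, 1011*, 1100*, 1101*, 1110*
[col 1] -000, 000-, 1-00*, 1-10*, 10-0*, 101-, 11-0*, 110-
[col 2] 1--0
Prime implicants: -000, 000-, 1--0, 101-, 110-
PI chart (minterm → PIs covering it):
  0 | -000,000-
  10 | 1--0,101-
  11 | 101-  (sole → essential)
  12 | 1--0,110-
  13 | 110-  (sole → essential)
  14 | 1--0  (sole → essential)
Essential prime implicants: 1--0, 101-, 110-
Petrick residual → -000
Minimum SOP uses 4 PIs: b'c'd' + ad' + ab'c + abc'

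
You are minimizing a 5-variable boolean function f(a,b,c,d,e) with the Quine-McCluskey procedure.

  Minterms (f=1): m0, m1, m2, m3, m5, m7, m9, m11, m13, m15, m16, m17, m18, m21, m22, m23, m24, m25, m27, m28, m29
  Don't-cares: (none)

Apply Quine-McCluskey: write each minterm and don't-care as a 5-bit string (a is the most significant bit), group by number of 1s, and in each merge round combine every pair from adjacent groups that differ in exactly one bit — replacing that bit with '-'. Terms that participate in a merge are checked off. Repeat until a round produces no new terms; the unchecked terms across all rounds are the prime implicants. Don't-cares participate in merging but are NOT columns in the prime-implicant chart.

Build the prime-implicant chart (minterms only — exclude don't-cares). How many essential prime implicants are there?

3

size-2^0 implicants → 00000(✓)  00001(✓)  00010(✓)  00011(✓)  00101(✓)  00111(✓)  01001(✓)  01011(✓)  01101(✓)  01111(✓)  10000(✓)  10001(✓)  10010(✓)  10101(✓)  10110(✓)  10111(✓)  11000(✓)  11001(✓)  11011(✓)  11100(✓)  11101(✓)
size-2^1 implicants → -0000(✓)  -0001(✓)  -0010(✓)  -0101(✓)  -0111(✓)  -1001(✓)  -1011(✓)  -1101(✓)  0-001(✓)  0-011(✓)  0-101(✓)  0-111(✓)  00-01(✓)  00-11(✓)  000-0(✓)  000-1(✓)  0000-(✓)  0001-(✓)  001-1(✓)  01-01(✓)  01-11(✓)  010-1(✓)  011-1(✓)  1-000(✓)  1-001(✓)  1-101(✓)  10-01(✓)  10-10  100-0(✓)  1000-(✓)  101-1(✓)  1011-  11-00(✓)  11-01(✓)  110-1(✓)  1100-(✓)  1110-(✓)
size-2^2 implicants → --001(✓)  --101(✓)  -0-01(✓)  -00-0  -000-  -01-1  -1-01(✓)  -10-1  0--01(✓)  0--11(✓)  0-0-1(✓)  0-1-1(✓)  00--1(✓)  000--  01--1(✓)  1--01(✓)  1-00-  11-0-
size-2^3 implicants → ---01  0---1
Unchecked terms (primes): ---01, -00-0, -000-, -01-1, -10-1, 0---1, 000--, 1-00-, 10-10, 1011-, 11-0-
Minterm coverage:
  m0 ⊆ -00-0,-000-,000--
  m1 ⊆ ---01,-000-,0---1,000--
  m2 ⊆ -00-0,000--
  m3 ⊆ 0---1,000--
  m5 ⊆ ---01,-01-1,0---1
  m7 ⊆ -01-1,0---1
  m9 ⊆ ---01,-10-1,0---1
  m11 ⊆ -10-1,0---1
  m13 ⊆ ---01,0---1
  m15 ⊆ 0---1 [E]
  m16 ⊆ -00-0,-000-,1-00-
  m17 ⊆ ---01,-000-,1-00-
  m18 ⊆ -00-0,10-10
  m21 ⊆ ---01,-01-1
  m22 ⊆ 10-10,1011-
  m23 ⊆ -01-1,1011-
  m24 ⊆ 1-00-,11-0-
  m25 ⊆ ---01,-10-1,1-00-,11-0-
  m27 ⊆ -10-1 [E]
  m28 ⊆ 11-0- [E]
  m29 ⊆ ---01,11-0-
E = {-10-1, 0---1, 11-0-}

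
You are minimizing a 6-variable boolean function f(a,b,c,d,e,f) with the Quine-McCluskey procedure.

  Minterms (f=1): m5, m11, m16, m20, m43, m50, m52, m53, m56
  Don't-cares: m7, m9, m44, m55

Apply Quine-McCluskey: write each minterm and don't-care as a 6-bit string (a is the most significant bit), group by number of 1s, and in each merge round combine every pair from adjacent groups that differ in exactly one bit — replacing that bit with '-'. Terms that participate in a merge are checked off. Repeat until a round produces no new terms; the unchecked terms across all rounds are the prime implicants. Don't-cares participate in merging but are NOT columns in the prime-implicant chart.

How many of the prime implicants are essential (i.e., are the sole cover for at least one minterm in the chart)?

[col 0] 000101*, 000111*, 001001*, 001011*, 010000*, 010100*, 101011*, 101100, 110010, 110100*, 110101*, 110111*, 111000
[col 1] -01011, -10100, 0001-1, 0010-1, 010-00, 1101-1, 11010-
Prime implicants: -01011, -10100, 0001-1, 0010-1, 010-00, 101100, 110010, 1101-1, 11010-, 111000
PI chart (minterm → PIs covering it):
  5 | 0001-1  (sole → essential)
  11 | -01011,0010-1
  16 | 010-00  (sole → essential)
  20 | -10100,010-00
  43 | -01011  (sole → essential)
  50 | 110010  (sole → essential)
  52 | -10100,11010-
  53 | 1101-1,11010-
  56 | 111000  (sole → essential)
Essential prime implicants: -01011, 0001-1, 010-00, 110010, 111000

5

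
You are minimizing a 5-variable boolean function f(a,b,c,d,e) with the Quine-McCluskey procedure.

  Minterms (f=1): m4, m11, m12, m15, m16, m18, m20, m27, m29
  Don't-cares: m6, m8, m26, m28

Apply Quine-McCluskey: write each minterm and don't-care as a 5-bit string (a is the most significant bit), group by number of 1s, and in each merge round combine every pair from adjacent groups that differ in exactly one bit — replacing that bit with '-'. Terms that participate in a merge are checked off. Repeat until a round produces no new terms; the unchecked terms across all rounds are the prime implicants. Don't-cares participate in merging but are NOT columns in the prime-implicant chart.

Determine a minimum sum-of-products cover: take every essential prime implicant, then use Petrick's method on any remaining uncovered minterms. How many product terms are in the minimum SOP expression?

5

size-2^0 implicants → 00100(✓)  00110(✓)  01000(✓)  01011(✓)  01100(✓)  01111(✓)  10000(✓)  10010(✓)  10100(✓)  11010(✓)  11011(✓)  11100(✓)  11101(✓)
size-2^1 implicants → -0100(✓)  -1011  -1100(✓)  0-100(✓)  001-0  01-00  01-11  1-010  1-100(✓)  10-00  100-0  1101-  1110-
size-2^2 implicants → --100
Unchecked terms (primes): --100, -1011, 001-0, 01-00, 01-11, 1-010, 10-00, 100-0, 1101-, 1110-
Minterm coverage:
  m4 ⊆ --100,001-0
  m11 ⊆ -1011,01-11
  m12 ⊆ --100,01-00
  m15 ⊆ 01-11 [E]
  m16 ⊆ 10-00,100-0
  m18 ⊆ 1-010,100-0
  m20 ⊆ --100,10-00
  m27 ⊆ -1011,1101-
  m29 ⊆ 1110- [E]
E = {01-11, 1110-}
Petrick residual → --100, -1011, 100-0
Cover = cd'e' + bc'de + a'bde + ab'c'e' + abcd'  |cover|=5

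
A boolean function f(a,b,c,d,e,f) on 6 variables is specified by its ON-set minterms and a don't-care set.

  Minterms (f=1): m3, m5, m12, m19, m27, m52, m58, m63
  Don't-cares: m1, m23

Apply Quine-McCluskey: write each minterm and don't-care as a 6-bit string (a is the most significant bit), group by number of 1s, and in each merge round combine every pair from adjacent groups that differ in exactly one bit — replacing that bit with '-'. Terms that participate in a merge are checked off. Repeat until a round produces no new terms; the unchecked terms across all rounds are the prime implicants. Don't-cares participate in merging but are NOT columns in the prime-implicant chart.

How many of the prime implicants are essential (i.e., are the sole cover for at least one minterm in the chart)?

6

Round 0: 000001✓ 000011✓ 000101✓ 001100 010011✓ 010111✓ 011011✓ 110100 111010 111111
Round 1: 0-0011 000-01 0000-1 01-011 010-11
PIs = {0-0011, 000-01, 0000-1, 001100, 01-011, 010-11, 110100, 111010, 111111}
Coverage chart:
  m3: 0-0011,0000-1
  m5: 000-01 ←essential
  m12: 001100 ←essential
  m19: 0-0011,01-011,010-11
  m27: 01-011 ←essential
  m52: 110100 ←essential
  m58: 111010 ←essential
  m63: 111111 ←essential
Essential: 000-01, 001100, 01-011, 110100, 111010, 111111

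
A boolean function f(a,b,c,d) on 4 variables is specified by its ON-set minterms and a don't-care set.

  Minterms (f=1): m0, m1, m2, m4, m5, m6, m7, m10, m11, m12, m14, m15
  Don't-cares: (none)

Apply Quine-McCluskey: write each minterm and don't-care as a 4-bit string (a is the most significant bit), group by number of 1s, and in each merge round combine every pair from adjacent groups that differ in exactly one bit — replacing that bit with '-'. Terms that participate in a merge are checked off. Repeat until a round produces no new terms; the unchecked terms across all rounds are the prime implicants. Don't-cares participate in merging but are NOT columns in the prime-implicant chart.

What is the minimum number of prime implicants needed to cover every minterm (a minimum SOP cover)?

5

[col 0] 0000*, 0001*, 0010*, 0100*, 0101*, 0110*, 0111*, 1010*, 1011*, 1100*, 1110*, 1111*
[col 1] -010*, -100*, -110*, -111*, 0-00*, 0-01*, 0-10*, 00-0*, 000-*, 01-0*, 01-1*, 010-*, 011-*, 1-10*, 1-11*, 101-*, 11-0*, 111-*
[col 2] --10, -1-0, -11-, 0--0, 0-0-, 01--, 1-1-
Prime implicants: --10, -1-0, -11-, 0--0, 0-0-, 01--, 1-1-
PI chart (minterm → PIs covering it):
  0 | 0--0,0-0-
  1 | 0-0-  (sole → essential)
  2 | --10,0--0
  4 | -1-0,0--0,0-0-,01--
  5 | 0-0-,01--
  6 | --10,-1-0,-11-,0--0,01--
  7 | -11-,01--
  10 | --10,1-1-
  11 | 1-1-  (sole → essential)
  12 | -1-0  (sole → essential)
  14 | --10,-1-0,-11-,1-1-
  15 | -11-,1-1-
Essential prime implicants: -1-0, 0-0-, 1-1-
Petrick residual → --10, -11-
Minimum SOP uses 5 PIs: cd' + bd' + bc + a'c' + ac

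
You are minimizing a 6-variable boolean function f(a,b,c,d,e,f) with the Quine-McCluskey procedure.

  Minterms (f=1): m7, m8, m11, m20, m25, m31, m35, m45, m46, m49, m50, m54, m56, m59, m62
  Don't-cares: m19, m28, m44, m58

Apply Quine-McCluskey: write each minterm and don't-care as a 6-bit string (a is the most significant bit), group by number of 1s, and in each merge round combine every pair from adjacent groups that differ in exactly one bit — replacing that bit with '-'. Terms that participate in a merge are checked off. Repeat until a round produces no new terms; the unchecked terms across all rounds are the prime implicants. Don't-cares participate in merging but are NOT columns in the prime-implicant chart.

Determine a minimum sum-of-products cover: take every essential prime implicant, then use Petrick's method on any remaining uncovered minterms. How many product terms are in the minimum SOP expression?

13

size-2^0 implicants → 000111  001000  001011  010011  010100(✓)  011001  011100(✓)  011111  100011  101100(✓)  101101(✓)  101110(✓)  110001  110010(✓)  110110(✓)  111000(✓)  111010(✓)  111011(✓)  111110(✓)
size-2^1 implicants → 01-100  1-1110  1011-0  10110-  11-010(✓)  11-110(✓)  110-10(✓)  111-10(✓)  1110-0  11101-
size-2^2 implicants → 11--10
Unchecked terms (primes): 000111, 001000, 001011, 01-100, 010011, 011001, 011111, 1-1110, 100011, 1011-0, 10110-, 11--10, 110001, 1110-0, 11101-
Minterm coverage:
  m7 ⊆ 000111 [E]
  m8 ⊆ 001000 [E]
  m11 ⊆ 001011 [E]
  m20 ⊆ 01-100 [E]
  m25 ⊆ 011001 [E]
  m31 ⊆ 011111 [E]
  m35 ⊆ 100011 [E]
  m45 ⊆ 10110- [E]
  m46 ⊆ 1-1110,1011-0
  m49 ⊆ 110001 [E]
  m50 ⊆ 11--10 [E]
  m54 ⊆ 11--10 [E]
  m56 ⊆ 1110-0 [E]
  m59 ⊆ 11101- [E]
  m62 ⊆ 1-1110,11--10
E = {000111, 001000, 001011, 01-100, 011001, 011111, 100011, 10110-, 11--10, 110001, 1110-0, 11101-}
Petrick residual → 1-1110
Cover = a'b'c'def + a'b'cd'e'f' + a'b'cd'ef + a'bde'f' + a'bcd'e'f + a'bcdef + acdef' + ab'c'd'ef + ab'cde' + abef' + abc'd'e'f + abcd'f' + abcd'e  |cover|=13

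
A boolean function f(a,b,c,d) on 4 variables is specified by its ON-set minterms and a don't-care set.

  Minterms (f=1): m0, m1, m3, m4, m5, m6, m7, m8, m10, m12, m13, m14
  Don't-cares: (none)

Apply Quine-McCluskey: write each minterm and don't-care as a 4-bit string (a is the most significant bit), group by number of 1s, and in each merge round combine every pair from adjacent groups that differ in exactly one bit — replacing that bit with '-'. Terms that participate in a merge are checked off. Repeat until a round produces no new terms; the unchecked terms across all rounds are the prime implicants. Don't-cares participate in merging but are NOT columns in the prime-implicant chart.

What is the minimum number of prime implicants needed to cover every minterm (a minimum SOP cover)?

5

Round 0: 0000✓ 0001✓ 0011✓ 0100✓ 0101✓ 0110✓ 0111✓ 1000✓ 1010✓ 1100✓ 1101✓ 1110✓
Round 1: -000✓ -100✓ -101✓ -110✓ 0-00✓ 0-01✓ 0-11✓ 00-1✓ 000-✓ 01-0✓ 01-1✓ 010-✓ 011-✓ 1-00✓ 1-10✓ 10-0✓ 11-0✓ 110-✓
Round 2: --00 -1-0 -10- 0--1 0-0- 01-- 1--0
PIs = {--00, -1-0, -10-, 0--1, 0-0-, 01--, 1--0}
Coverage chart:
  m0: --00,0-0-
  m1: 0--1,0-0-
  m3: 0--1 ←essential
  m4: --00,-1-0,-10-,0-0-,01--
  m5: -10-,0--1,0-0-,01--
  m6: -1-0,01--
  m7: 0--1,01--
  m8: --00,1--0
  m10: 1--0 ←essential
  m12: --00,-1-0,-10-,1--0
  m13: -10- ←essential
  m14: -1-0,1--0
Essential: -10-, 0--1, 1--0
Petrick residual → --00, -1-0
Min cover (5 terms): c'd' + bd' + bc' + a'd + ad'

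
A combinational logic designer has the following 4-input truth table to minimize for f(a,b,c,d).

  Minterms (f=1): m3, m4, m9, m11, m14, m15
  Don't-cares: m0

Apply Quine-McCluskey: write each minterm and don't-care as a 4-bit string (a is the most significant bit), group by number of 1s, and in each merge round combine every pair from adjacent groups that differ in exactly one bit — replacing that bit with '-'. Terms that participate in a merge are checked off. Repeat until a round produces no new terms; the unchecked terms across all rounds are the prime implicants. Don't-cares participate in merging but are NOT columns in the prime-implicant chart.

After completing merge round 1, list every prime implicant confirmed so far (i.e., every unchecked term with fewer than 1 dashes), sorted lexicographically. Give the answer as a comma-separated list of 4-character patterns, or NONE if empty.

size-2^0 implicants → 0000(✓)  0011(✓)  0100(✓)  1001(✓)  1011(✓)  1110(✓)  1111(✓)
size-2^1 implicants → -011  0-00  1-11  10-1  111-
Unchecked terms (primes): -011, 0-00, 1-11, 10-1, 111-

NONE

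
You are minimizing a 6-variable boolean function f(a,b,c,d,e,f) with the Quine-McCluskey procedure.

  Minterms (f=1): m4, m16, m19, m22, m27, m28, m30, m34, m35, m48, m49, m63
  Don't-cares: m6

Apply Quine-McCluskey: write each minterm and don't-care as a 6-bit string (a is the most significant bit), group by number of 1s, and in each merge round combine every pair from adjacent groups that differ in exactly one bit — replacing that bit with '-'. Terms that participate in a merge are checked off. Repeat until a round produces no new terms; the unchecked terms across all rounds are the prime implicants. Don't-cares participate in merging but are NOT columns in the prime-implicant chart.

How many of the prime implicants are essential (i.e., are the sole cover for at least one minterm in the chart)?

Round 0: 000100✓ 000110✓ 010000✓ 010011✓ 010110✓ 011011✓ 011100✓ 011110✓ 100010✓ 100011✓ 110000✓ 110001✓ 111111
Round 1: -10000 0-0110 0001-0 01-011 01-110 0111-0 10001- 11000-
PIs = {-10000, 0-0110, 0001-0, 01-011, 01-110, 0111-0, 10001-, 11000-, 111111}
Coverage chart:
  m4: 0001-0 ←essential
  m16: -10000 ←essential
  m19: 01-011 ←essential
  m22: 0-0110,01-110
  m27: 01-011 ←essential
  m28: 0111-0 ←essential
  m30: 01-110,0111-0
  m34: 10001- ←essential
  m35: 10001- ←essential
  m48: -10000,11000-
  m49: 11000- ←essential
  m63: 111111 ←essential
Essential: -10000, 0001-0, 01-011, 0111-0, 10001-, 11000-, 111111

7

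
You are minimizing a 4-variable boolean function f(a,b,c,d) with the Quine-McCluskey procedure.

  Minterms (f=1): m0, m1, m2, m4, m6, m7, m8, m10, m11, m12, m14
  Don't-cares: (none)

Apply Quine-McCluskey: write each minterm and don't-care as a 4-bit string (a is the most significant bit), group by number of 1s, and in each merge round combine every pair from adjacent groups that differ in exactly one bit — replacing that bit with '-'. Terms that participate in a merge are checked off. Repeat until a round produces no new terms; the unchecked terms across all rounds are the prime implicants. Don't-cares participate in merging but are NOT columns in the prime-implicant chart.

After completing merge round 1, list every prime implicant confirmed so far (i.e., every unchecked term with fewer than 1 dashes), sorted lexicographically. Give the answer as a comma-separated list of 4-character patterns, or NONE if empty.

NONE

size-2^0 implicants → 0000(✓)  0001(✓)  0010(✓)  0100(✓)  0110(✓)  0111(✓)  1000(✓)  1010(✓)  1011(✓)  1100(✓)  1110(✓)
size-2^1 implicants → -000(✓)  -010(✓)  -100(✓)  -110(✓)  0-00(✓)  0-10(✓)  00-0(✓)  000-  01-0(✓)  011-  1-00(✓)  1-10(✓)  10-0(✓)  101-  11-0(✓)
size-2^2 implicants → --00(✓)  --10(✓)  -0-0(✓)  -1-0(✓)  0--0(✓)  1--0(✓)
size-2^3 implicants → ---0
Unchecked terms (primes): ---0, 000-, 011-, 101-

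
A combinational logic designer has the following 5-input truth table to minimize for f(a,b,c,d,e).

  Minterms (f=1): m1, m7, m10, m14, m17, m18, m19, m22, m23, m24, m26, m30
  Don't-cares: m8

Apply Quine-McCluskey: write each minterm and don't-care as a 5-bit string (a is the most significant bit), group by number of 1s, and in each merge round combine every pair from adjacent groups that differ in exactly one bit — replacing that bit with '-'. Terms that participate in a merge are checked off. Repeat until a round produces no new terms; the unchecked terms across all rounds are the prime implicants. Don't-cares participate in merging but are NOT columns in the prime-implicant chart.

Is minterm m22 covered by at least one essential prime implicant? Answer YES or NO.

NO

[col 0] 00001*, 00111*, 01000*, 01010*, 01110*, 10001*, 10010*, 10011*, 10110*, 10111*, 11000*, 11010*, 11110*
[col 1] -0001, -0111, -1000*, -1010*, -1110*, 01-10*, 010-0*, 1-010*, 1-110*, 10-10*, 10-11*, 100-1, 1001-*, 1011-*, 11-10*, 110-0*
[col 2] -1-10, -10-0, 1--10, 10-1-
Prime implicants: -0001, -0111, -1-10, -10-0, 1--10, 10-1-, 100-1
PI chart (minterm → PIs covering it):
  1 | -0001  (sole → essential)
  7 | -0111  (sole → essential)
  10 | -1-10,-10-0
  14 | -1-10  (sole → essential)
  17 | -0001,100-1
  18 | 1--10,10-1-
  19 | 10-1-,100-1
  22 | 1--10,10-1-
  23 | -0111,10-1-
  24 | -10-0  (sole → essential)
  26 | -1-10,-10-0,1--10
  30 | -1-10,1--10
Essential prime implicants: -0001, -0111, -1-10, -10-0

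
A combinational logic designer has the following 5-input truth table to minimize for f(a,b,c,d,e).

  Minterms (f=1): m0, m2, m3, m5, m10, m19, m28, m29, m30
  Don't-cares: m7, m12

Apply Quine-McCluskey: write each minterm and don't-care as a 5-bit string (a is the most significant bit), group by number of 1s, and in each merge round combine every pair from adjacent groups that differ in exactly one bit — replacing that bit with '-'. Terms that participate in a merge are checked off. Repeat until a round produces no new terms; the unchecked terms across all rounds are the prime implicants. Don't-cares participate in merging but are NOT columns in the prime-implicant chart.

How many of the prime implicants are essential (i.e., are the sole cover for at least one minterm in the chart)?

[col 0] 00000*, 00010*, 00011*, 00101*, 00111*, 01010*, 01100*, 10011*, 11100*, 11101*, 11110*
[col 1] -0011, -1100, 0-010, 00-11, 000-0, 0001-, 001-1, 111-0, 1110-
Prime implicants: -0011, -1100, 0-010, 00-11, 000-0, 0001-, 001-1, 111-0, 1110-
PI chart (minterm → PIs covering it):
  0 | 000-0  (sole → essential)
  2 | 0-010,000-0,0001-
  3 | -0011,00-11,0001-
  5 | 001-1  (sole → essential)
  10 | 0-010  (sole → essential)
  19 | -0011  (sole → essential)
  28 | -1100,111-0,1110-
  29 | 1110-  (sole → essential)
  30 | 111-0  (sole → essential)
Essential prime implicants: -0011, 0-010, 000-0, 001-1, 111-0, 1110-

6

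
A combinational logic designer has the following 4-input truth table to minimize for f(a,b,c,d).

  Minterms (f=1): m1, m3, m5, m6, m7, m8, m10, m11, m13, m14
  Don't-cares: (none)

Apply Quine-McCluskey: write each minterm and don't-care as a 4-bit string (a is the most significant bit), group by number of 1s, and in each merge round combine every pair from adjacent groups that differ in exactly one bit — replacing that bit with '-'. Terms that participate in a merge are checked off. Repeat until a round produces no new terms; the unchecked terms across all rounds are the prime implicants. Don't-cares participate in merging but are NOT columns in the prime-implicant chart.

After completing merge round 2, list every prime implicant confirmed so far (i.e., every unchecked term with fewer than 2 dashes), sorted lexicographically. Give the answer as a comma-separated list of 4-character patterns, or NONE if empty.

-011, -101, -110, 011-, 1-10, 10-0, 101-

size-2^0 implicants → 0001(✓)  0011(✓)  0101(✓)  0110(✓)  0111(✓)  1000(✓)  1010(✓)  1011(✓)  1101(✓)  1110(✓)
size-2^1 implicants → -011  -101  -110  0-01(✓)  0-11(✓)  00-1(✓)  01-1(✓)  011-  1-10  10-0  101-
size-2^2 implicants → 0--1
Unchecked terms (primes): -011, -101, -110, 0--1, 011-, 1-10, 10-0, 101-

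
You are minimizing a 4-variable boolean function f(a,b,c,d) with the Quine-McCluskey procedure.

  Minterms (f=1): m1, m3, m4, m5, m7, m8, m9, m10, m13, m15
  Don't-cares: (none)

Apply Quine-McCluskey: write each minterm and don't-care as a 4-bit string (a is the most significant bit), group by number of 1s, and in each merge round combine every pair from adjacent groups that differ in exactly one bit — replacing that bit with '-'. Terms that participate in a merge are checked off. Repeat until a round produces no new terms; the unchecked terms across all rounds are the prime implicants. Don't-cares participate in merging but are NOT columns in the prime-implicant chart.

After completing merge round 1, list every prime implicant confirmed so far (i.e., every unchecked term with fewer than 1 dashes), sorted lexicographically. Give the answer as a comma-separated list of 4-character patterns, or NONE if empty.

NONE

Round 0: 0001✓ 0011✓ 0100✓ 0101✓ 0111✓ 1000✓ 1001✓ 1010✓ 1101✓ 1111✓
Round 1: -001✓ -101✓ -111✓ 0-01✓ 0-11✓ 00-1✓ 01-1✓ 010- 1-01✓ 10-0 100- 11-1✓
Round 2: --01 -1-1 0--1
PIs = {--01, -1-1, 0--1, 010-, 10-0, 100-}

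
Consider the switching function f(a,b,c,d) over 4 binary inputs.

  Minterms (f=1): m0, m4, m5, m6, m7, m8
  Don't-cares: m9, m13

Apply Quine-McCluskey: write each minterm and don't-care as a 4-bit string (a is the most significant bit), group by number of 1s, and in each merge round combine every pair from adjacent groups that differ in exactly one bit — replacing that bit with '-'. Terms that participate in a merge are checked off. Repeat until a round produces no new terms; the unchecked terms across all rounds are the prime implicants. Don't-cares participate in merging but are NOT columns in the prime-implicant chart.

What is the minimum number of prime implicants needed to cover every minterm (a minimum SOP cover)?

2

Round 0: 0000✓ 0100✓ 0101✓ 0110✓ 0111✓ 1000✓ 1001✓ 1101✓
Round 1: -000 -101 0-00 01-0✓ 01-1✓ 010-✓ 011-✓ 1-01 100-
Round 2: 01--
PIs = {-000, -101, 0-00, 01--, 1-01, 100-}
Coverage chart:
  m0: -000,0-00
  m4: 0-00,01--
  m5: -101,01--
  m6: 01-- ←essential
  m7: 01-- ←essential
  m8: -000,100-
Essential: 01--
Petrick residual → -000
Min cover (2 terms): b'c'd' + a'b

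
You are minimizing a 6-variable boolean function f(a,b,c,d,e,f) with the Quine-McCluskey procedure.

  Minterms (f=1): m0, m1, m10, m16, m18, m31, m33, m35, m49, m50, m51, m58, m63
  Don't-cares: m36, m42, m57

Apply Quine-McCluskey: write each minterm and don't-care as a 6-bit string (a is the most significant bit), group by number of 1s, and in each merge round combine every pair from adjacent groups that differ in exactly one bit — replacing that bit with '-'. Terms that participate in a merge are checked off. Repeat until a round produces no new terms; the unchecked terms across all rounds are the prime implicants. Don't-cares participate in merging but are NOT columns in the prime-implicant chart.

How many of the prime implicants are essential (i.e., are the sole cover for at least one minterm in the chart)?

3

size-2^0 implicants → 000000(✓)  000001(✓)  001010(✓)  010000(✓)  010010(✓)  011111(✓)  100001(✓)  100011(✓)  100100  101010(✓)  110001(✓)  110010(✓)  110011(✓)  111001(✓)  111010(✓)  111111(✓)
size-2^1 implicants → -00001  -01010  -10010  -11111  0-0000  00000-  0100-0  1-0001(✓)  1-0011(✓)  1-1010  1000-1(✓)  11-001  11-010  1100-1(✓)  11001-
size-2^2 implicants → 1-00-1
Unchecked terms (primes): -00001, -01010, -10010, -11111, 0-0000, 00000-, 0100-0, 1-00-1, 1-1010, 100100, 11-001, 11-010, 11001-
Minterm coverage:
  m0 ⊆ 0-0000,00000-
  m1 ⊆ -00001,00000-
  m10 ⊆ -01010 [E]
  m16 ⊆ 0-0000,0100-0
  m18 ⊆ -10010,0100-0
  m31 ⊆ -11111 [E]
  m33 ⊆ -00001,1-00-1
  m35 ⊆ 1-00-1 [E]
  m49 ⊆ 1-00-1,11-001
  m50 ⊆ -10010,11-010,11001-
  m51 ⊆ 1-00-1,11001-
  m58 ⊆ 1-1010,11-010
  m63 ⊆ -11111 [E]
E = {-01010, -11111, 1-00-1}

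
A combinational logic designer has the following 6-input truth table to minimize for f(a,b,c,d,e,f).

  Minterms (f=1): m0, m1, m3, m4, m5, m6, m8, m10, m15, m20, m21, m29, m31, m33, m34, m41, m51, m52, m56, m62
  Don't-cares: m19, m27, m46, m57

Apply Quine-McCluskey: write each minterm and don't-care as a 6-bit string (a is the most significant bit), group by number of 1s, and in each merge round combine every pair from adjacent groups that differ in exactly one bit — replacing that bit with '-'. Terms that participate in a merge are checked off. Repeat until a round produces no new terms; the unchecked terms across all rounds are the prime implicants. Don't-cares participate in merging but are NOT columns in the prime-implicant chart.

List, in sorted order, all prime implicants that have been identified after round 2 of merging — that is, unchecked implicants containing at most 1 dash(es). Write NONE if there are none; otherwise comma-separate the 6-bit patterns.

[col 0] 000000*, 000001*, 000011*, 000100*, 000101*, 000110*, 001000*, 001010*, 001111*, 010011*, 010100*, 010101*, 011011*, 011101*, 011111*, 100001*, 100010, 101001*, 101110*, 110011*, 110100*, 111000*, 111001*, 111110*
[col 1] -00001, -10011, -10100, 0-0011, 0-0100*, 0-0101*, 0-1111, 00-000, 000-00*, 000-01*, 0000-1, 00000-*, 0001-0, 00010-*, 0010-0, 01-011, 01-101, 01010-*, 011-11, 0111-1, 1-1001, 1-1110, 10-001, 11100-
[col 2] 0-010-, 000-0-
Prime implicants: -00001, -10011, -10100, 0-0011, 0-010-, 0-1111, 00-000, 000-0-, 0000-1, 0001-0, 0010-0, 01-011, 01-101, 011-11, 0111-1, 1-1001, 1-1110, 10-001, 100010, 11100-

-00001, -10011, -10100, 0-0011, 0-1111, 00-000, 0000-1, 0001-0, 0010-0, 01-011, 01-101, 011-11, 0111-1, 1-1001, 1-1110, 10-001, 100010, 11100-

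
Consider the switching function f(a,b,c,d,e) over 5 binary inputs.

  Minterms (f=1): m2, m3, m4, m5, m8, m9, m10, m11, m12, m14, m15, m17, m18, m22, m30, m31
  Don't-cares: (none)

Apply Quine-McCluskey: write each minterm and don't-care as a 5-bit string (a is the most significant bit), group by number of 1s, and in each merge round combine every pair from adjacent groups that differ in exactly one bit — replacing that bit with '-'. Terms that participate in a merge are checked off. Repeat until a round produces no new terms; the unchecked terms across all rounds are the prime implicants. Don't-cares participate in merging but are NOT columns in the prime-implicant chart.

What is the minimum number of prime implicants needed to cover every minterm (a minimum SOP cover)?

[col 0] 00010*, 00011*, 00100*, 00101*, 01000*, 01001*, 01010*, 01011*, 01100*, 01110*, 01111*, 10001, 10010*, 10110*, 11110*, 11111*
[col 1] -0010, -1110*, -1111*, 0-010*, 0-011*, 0-100, 0001-*, 0010-, 01-00*, 01-10*, 01-11*, 010-0*, 010-1*, 0100-*, 0101-*, 011-0*, 0111-*, 1-110, 10-10, 1111-*
[col 2] -111-, 0-01-, 01--0, 01-1-, 010--
Prime implicants: -0010, -111-, 0-01-, 0-100, 0010-, 01--0, 01-1-, 010--, 1-110, 10-10, 10001
PI chart (minterm → PIs covering it):
  2 | -0010,0-01-
  3 | 0-01-  (sole → essential)
  4 | 0-100,0010-
  5 | 0010-  (sole → essential)
  8 | 01--0,010--
  9 | 010--  (sole → essential)
  10 | 0-01-,01--0,01-1-,010--
  11 | 0-01-,01-1-,010--
  12 | 0-100,01--0
  14 | -111-,01--0,01-1-
  15 | -111-,01-1-
  17 | 10001  (sole → essential)
  18 | -0010,10-10
  22 | 1-110,10-10
  30 | -111-,1-110
  31 | -111-  (sole → essential)
Essential prime implicants: -111-, 0-01-, 0010-, 010--, 10001
Petrick residual → 0-100, 10-10
Minimum SOP uses 7 PIs: bcd + a'c'd + a'cd'e' + a'b'cd' + a'bc' + ab'de' + ab'c'd'e

7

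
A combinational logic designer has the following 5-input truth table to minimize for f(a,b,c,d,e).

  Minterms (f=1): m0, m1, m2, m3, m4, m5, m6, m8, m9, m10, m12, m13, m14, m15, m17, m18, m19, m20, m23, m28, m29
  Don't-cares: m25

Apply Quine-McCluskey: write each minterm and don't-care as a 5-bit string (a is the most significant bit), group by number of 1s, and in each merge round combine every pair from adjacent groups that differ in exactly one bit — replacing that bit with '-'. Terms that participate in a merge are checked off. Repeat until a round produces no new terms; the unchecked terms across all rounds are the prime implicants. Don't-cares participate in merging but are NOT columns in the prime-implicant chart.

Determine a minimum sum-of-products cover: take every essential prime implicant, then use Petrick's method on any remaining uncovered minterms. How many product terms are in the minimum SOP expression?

size-2^0 implicants → 00000(✓)  00001(✓)  00010(✓)  00011(✓)  00100(✓)  00101(✓)  00110(✓)  01000(✓)  01001(✓)  01010(✓)  01100(✓)  01101(✓)  01110(✓)  01111(✓)  10001(✓)  10010(✓)  10011(✓)  10100(✓)  10111(✓)  11001(✓)  11100(✓)  11101(✓)
size-2^1 implicants → -0001(✓)  -0010(✓)  -0011(✓)  -0100(✓)  -1001(✓)  -1100(✓)  -1101(✓)  0-000(✓)  0-001(✓)  0-010(✓)  0-100(✓)  0-101(✓)  0-110(✓)  00-00(✓)  00-01(✓)  00-10(✓)  000-0(✓)  000-1(✓)  0000-(✓)  0001-(✓)  001-0(✓)  0010-(✓)  01-00(✓)  01-01(✓)  01-10(✓)  010-0(✓)  0100-(✓)  011-0(✓)  011-1(✓)  0110-(✓)  0111-(✓)  1-001(✓)  1-100(✓)  10-11  100-1(✓)  1001-(✓)  11-01(✓)  1110-(✓)
size-2^2 implicants → --001  --100  -00-1  -001-  -1-01  -110-  0--00(✓)  0--01(✓)  0--10(✓)  0-0-0(✓)  0-00-(✓)  0-1-0(✓)  0-10-(✓)  00--0(✓)  00-0-(✓)  000--  01--0(✓)  01-0-(✓)  011--
size-2^3 implicants → 0---0  0--0-
Unchecked terms (primes): --001, --100, -00-1, -001-, -1-01, -110-, 0---0, 0--0-, 000--, 011--, 10-11
Minterm coverage:
  m0 ⊆ 0---0,0--0-,000--
  m1 ⊆ --001,-00-1,0--0-,000--
  m2 ⊆ -001-,0---0,000--
  m3 ⊆ -00-1,-001-,000--
  m4 ⊆ --100,0---0,0--0-
  m5 ⊆ 0--0- [E]
  m6 ⊆ 0---0 [E]
  m8 ⊆ 0---0,0--0-
  m9 ⊆ --001,-1-01,0--0-
  m10 ⊆ 0---0 [E]
  m12 ⊆ --100,-110-,0---0,0--0-,011--
  m13 ⊆ -1-01,-110-,0--0-,011--
  m14 ⊆ 0---0,011--
  m15 ⊆ 011-- [E]
  m17 ⊆ --001,-00-1
  m18 ⊆ -001- [E]
  m19 ⊆ -00-1,-001-,10-11
  m20 ⊆ --100 [E]
  m23 ⊆ 10-11 [E]
  m28 ⊆ --100,-110-
  m29 ⊆ -1-01,-110-
E = {--100, -001-, 0---0, 0--0-, 011--, 10-11}
Petrick residual → --001, -1-01
Cover = c'd'e + cd'e' + b'c'd + bd'e + a'e' + a'd' + a'bc + ab'de  |cover|=8

8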